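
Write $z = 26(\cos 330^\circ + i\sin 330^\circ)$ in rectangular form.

a = r cos θ = 26 * sqrt(3)/2 = 13*sqrt(3)
b = r sin θ = 26 * -1/2 = -13
z = 13*sqrt(3) - 13i


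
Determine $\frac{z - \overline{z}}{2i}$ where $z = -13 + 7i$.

z - conjugate(z) = 2bi
(z - conjugate(z))/(2i) = 2bi/(2i) = b = 7


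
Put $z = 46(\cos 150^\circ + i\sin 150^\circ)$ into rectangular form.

a = r cos θ = 46 * -sqrt(3)/2 = -23*sqrt(3)
b = r sin θ = 46 * 1/2 = 23
z = -23*sqrt(3) + 23i


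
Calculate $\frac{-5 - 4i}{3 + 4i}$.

Multiply numerator and denominator by conjugate (3 - 4i):
= (-5 - 4i)(3 - 4i) / (3^2 + 4^2)
= (-31 + 8i) / 25
= -31/25 + (8/25)i


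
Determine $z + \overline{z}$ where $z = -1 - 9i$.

z + conjugate(z) = (a + bi) + (a - bi) = 2a
= 2 * (-1) = -2


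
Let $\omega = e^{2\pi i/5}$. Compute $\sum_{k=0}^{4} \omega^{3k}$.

Let ζ = ω^3 = e^(2πi·3/5). Since 5 ∤ 3, ζ ≠ 1.
Sum = Σ_{k=0}^{4} ζ^k = (ζ^5 - 1)/(ζ - 1) = (ω^{3·5} - 1)/(ζ - 1) = (1 - 1)/(ζ - 1) = 0


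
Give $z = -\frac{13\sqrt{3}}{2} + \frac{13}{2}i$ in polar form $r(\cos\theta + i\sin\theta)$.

r = |z| = sqrt(a^2 + b^2) = sqrt((-13*sqrt(3)/2)^2 + (13/2)^2) = sqrt(507/4 + 169/4) = sqrt(169) = 13
θ = arctan(b/a) = arctan(6.5/-11.2583) (quadrant-adjusted) = 150°
z = 13(cos 150° + i sin 150°)


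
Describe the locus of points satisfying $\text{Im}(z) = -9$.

Im(z) = y where z = x + yi; the equation y = -9 is satisfied by all points with that y-coordinate
Locus: Horizontal line y = -9


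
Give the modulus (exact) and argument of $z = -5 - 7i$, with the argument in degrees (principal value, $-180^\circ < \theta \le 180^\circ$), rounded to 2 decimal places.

|z| = sqrt((-5)^2 + (-7)^2) = sqrt(74)
arg(z) = arctan(b/a) = arctan(-7/-5) (quadrant-adjusted) = -125.54°


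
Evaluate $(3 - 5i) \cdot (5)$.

(a1*a2 - b1*b2) + (a1*b2 + b1*a2)i
= (15 - 0) + (0 + (-25))i
= 15 - 25i


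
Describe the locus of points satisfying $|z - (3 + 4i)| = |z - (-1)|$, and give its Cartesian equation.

|z - z1| = |z - z2| means z is equidistant from z1 and z2,
i.e. the perpendicular bisector of the segment from (3, 4) to (-1, 0) (midpoint (1, 2)).
With z = x + yi, square both sides:
(x - 3)^2 + (y - 4)^2 = (x - (-1))^2 + (y - 0)^2
The x^2 and y^2 terms cancel: -8x + (-8)y = 1 - 25 = -24
Simplify: x + y = 3
Locus: Perpendicular bisector of the segment from (3, 4) to (-1, 0): the line x + y = 3


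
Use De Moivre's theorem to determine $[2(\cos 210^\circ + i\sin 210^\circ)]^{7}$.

By De Moivre: z^n = r^n(cos(nθ) + i sin(nθ))
= 2^7(cos(7*210°) + i sin(7*210°))
= 128(cos 30° + i sin 30°)
= 64*sqrt(3) + 64i


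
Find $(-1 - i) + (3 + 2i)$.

(-1 + 3) + (-1 + 2)i = 2 + i


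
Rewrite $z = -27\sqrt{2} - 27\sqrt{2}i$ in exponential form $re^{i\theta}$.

r = |z| = sqrt((-27*sqrt(2))^2 + (-27*sqrt(2))^2) = sqrt(1458 + 1458) = sqrt(2916) = 54
θ = arctan(b/a) = arctan(-38.1838/-38.1838) (quadrant-adjusted) = -135° = -3π/4
z = 54e^(-i*3π/4)


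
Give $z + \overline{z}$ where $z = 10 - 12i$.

z + conjugate(z) = (a + bi) + (a - bi) = 2a
= 2 * 10 = 20


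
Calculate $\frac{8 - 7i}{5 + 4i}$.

Multiply numerator and denominator by conjugate (5 - 4i):
= (8 - 7i)(5 - 4i) / (5^2 + 4^2)
= (12 - 67i) / 41
= 12/41 - (67/41)i


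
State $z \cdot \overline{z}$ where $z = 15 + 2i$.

z * conjugate(z) = |z|^2 = a^2 + b^2
= 15^2 + 2^2 = 229


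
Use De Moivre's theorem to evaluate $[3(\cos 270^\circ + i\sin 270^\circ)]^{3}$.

By De Moivre: z^n = r^n(cos(nθ) + i sin(nθ))
= 3^3(cos(3*270°) + i sin(3*270°))
= 27(cos 90° + i sin 90°)
= 27i


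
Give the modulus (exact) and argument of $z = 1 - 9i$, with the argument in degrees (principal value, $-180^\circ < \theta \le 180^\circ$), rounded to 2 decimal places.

|z| = sqrt(1^2 + (-9)^2) = sqrt(82)
arg(z) = arctan(b/a) = arctan(-9/1) (quadrant-adjusted) = -83.66°


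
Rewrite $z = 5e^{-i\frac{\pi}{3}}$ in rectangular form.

a = r cos θ = 5 * 1/2 = 5/2
b = r sin θ = 5 * -sqrt(3)/2 = -5*sqrt(3)/2
z = 5/2 - (5*sqrt(3)/2)i


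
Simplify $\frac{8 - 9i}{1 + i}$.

Multiply numerator and denominator by conjugate (1 - i):
= (8 - 9i)(1 - i) / (1^2 + 1^2)
= (-1 - 17i) / 2
= -1/2 - (17/2)i


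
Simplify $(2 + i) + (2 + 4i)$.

(2 + 2) + (1 + 4)i = 4 + 5i


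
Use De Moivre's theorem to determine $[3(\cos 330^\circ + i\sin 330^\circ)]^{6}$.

By De Moivre: z^n = r^n(cos(nθ) + i sin(nθ))
= 3^6(cos(6*330°) + i sin(6*330°))
= 729(cos 180° + i sin 180°)
= -729


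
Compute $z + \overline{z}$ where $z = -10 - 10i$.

z + conjugate(z) = (a + bi) + (a - bi) = 2a
= 2 * (-10) = -20


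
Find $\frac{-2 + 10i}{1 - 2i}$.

Multiply numerator and denominator by conjugate (1 + 2i):
= (-2 + 10i)(1 + 2i) / (1^2 + (-2)^2)
= (-22 + 6i) / 5
= -22/5 + (6/5)i


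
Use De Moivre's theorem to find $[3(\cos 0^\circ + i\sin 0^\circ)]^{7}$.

By De Moivre: z^n = r^n(cos(nθ) + i sin(nθ))
= 3^7(cos(7*0°) + i sin(7*0°))
= 2187(cos 0° + i sin 0°)
= 2187


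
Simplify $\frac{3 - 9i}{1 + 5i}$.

Multiply numerator and denominator by conjugate (1 - 5i):
= (3 - 9i)(1 - 5i) / (1^2 + 5^2)
= (-42 - 24i) / 26
Divide through by 2: (-21 - 12i) / 13
= -21/13 - (12/13)i


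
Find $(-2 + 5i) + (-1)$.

(-2 + (-1)) + (5 + 0)i = -3 + 5i


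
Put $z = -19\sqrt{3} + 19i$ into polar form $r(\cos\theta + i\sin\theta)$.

r = |z| = sqrt(a^2 + b^2) = sqrt((-19*sqrt(3))^2 + (19)^2) = sqrt(1083 + 361) = sqrt(1444) = 38
θ = arctan(b/a) = arctan(19/-32.909) (quadrant-adjusted) = 150°
z = 38(cos 150° + i sin 150°)


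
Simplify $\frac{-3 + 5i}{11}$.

Divisor is real, so divide each part by 11:
= -3/11 + (5/11)i


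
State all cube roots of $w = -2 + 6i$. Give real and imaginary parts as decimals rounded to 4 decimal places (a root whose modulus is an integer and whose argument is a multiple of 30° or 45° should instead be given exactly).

|w| = sqrt(40) ≈ 6.324555, arg(w) ≈ 108.434949°
Root modulus = sqrt(40)^(1/3) ≈ 1.849311
Root arguments: θ_k = (arg(w) + 360°k)/3 for k = 0, 1, ..., 2
Compute each root as (root modulus)(cos θ_k + i sin θ_k) using full-precision intermediates, then round to 4 decimal places.
Roots: 1.4934 + 1.0908i, -1.6913 + 0.7479i, 0.1980 - 1.8387i


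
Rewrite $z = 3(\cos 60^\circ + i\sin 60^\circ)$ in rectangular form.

a = r cos θ = 3 * 1/2 = 3/2
b = r sin θ = 3 * sqrt(3)/2 = 3*sqrt(3)/2
z = 3/2 + (3*sqrt(3)/2)i


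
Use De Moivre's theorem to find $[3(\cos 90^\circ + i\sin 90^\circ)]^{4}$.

By De Moivre: z^n = r^n(cos(nθ) + i sin(nθ))
= 3^4(cos(4*90°) + i sin(4*90°))
= 81(cos 0° + i sin 0°)
= 81


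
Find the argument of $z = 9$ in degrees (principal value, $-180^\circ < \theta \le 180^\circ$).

b = 0 and a > 0, so z lies on the positive real axis: θ = 0°


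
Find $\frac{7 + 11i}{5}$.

Divisor is real, so divide each part by 5:
= 7/5 + (11/5)i


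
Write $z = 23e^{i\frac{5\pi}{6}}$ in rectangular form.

a = r cos θ = 23 * -sqrt(3)/2 = -23*sqrt(3)/2
b = r sin θ = 23 * 1/2 = 23/2
z = -23*sqrt(3)/2 + (23/2)i


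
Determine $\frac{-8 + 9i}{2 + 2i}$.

Multiply numerator and denominator by conjugate (2 - 2i):
= (-8 + 9i)(2 - 2i) / (2^2 + 2^2)
= (2 + 34i) / 8
Divide through by 2: (1 + 17i) / 4
= 1/4 + (17/4)i


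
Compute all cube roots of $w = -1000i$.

|w| = 1000, arg(w) = 270°
Root modulus = 1000^(1/3) = 10
Root arguments: θ_k = (270° + 360°k)/3 for k = 0, 1, ..., 2
Roots: 10i, -5*sqrt(3) - 5i, 5*sqrt(3) - 5i


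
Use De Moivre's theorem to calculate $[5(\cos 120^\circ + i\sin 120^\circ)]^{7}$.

By De Moivre: z^n = r^n(cos(nθ) + i sin(nθ))
= 5^7(cos(7*120°) + i sin(7*120°))
= 78125(cos 120° + i sin 120°)
= -78125/2 + (78125*sqrt(3)/2)i


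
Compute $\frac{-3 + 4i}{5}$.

Divisor is real, so divide each part by 5:
= -3/5 + (4/5)i


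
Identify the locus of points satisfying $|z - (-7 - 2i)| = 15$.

|z - z0| = r describes a circle centered at z0 with radius r
Here z0 = -7 - 2i and r = 15
Locus: Circle centered at (-7, -2) with radius 15


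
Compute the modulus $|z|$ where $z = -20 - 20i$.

|z| = sqrt(a^2 + b^2) = sqrt((-20)^2 + (-20)^2) = sqrt(800) = sqrt(800)


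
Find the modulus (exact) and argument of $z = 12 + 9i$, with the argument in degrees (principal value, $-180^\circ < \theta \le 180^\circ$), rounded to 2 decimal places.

|z| = sqrt(12^2 + 9^2) = 15
arg(z) = arctan(b/a) = arctan(9/12) (quadrant-adjusted) = 36.87°


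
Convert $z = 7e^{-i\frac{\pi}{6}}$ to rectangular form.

a = r cos θ = 7 * sqrt(3)/2 = 7*sqrt(3)/2
b = r sin θ = 7 * -1/2 = -7/2
z = 7*sqrt(3)/2 - (7/2)i


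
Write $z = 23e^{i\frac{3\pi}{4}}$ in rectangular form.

a = r cos θ = 23 * -sqrt(2)/2 = -23*sqrt(2)/2
b = r sin θ = 23 * sqrt(2)/2 = 23*sqrt(2)/2
z = -23*sqrt(2)/2 + (23*sqrt(2)/2)i


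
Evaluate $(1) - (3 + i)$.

(1 - 3) + (0 - 1)i = -2 - i


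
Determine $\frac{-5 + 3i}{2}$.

Divisor is real, so divide each part by 2:
= -5/2 + (3/2)i


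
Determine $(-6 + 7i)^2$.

(a + bi)^2 = a^2 - b^2 + 2abi
= (-6)^2 - 7^2 + 2*(-6)*7i
= -13 - 84i


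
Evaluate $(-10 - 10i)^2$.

(a + bi)^2 = a^2 - b^2 + 2abi
= (-10)^2 - (-10)^2 + 2*(-10)*(-10)i
= 200i


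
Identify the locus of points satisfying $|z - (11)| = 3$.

|z - z0| = r describes a circle centered at z0 with radius r
Here z0 = 11 and r = 3
Locus: Circle centered at (11, 0) with radius 3


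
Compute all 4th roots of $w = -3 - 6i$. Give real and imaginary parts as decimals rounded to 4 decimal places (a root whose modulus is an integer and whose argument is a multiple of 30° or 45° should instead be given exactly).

|w| = sqrt(45) ≈ 6.708204, arg(w) ≈ 243.434949°
Root modulus = sqrt(45)^(1/4) ≈ 1.609354
Root arguments: θ_k = (arg(w) + 360°k)/4 for k = 0, 1, ..., 3
Compute each root as (root modulus)(cos θ_k + i sin θ_k) using full-precision intermediates, then round to 4 decimal places.
Roots: 0.7837 + 1.4056i, -1.4056 + 0.7837i, -0.7837 - 1.4056i, 1.4056 - 0.7837i


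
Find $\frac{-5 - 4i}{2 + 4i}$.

Multiply numerator and denominator by conjugate (2 - 4i):
= (-5 - 4i)(2 - 4i) / (2^2 + 4^2)
= (-26 + 12i) / 20
Divide through by 2: (-13 + 6i) / 10
= -13/10 + (3/5)i


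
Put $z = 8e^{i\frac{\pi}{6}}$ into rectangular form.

a = r cos θ = 8 * sqrt(3)/2 = 4*sqrt(3)
b = r sin θ = 8 * 1/2 = 4
z = 4*sqrt(3) + 4i


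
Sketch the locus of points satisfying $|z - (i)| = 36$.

|z - z0| = r describes a circle centered at z0 with radius r
Here z0 = i and r = 36
Locus: Circle centered at (0, 1) with radius 36


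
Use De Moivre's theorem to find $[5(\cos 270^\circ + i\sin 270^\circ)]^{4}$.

By De Moivre: z^n = r^n(cos(nθ) + i sin(nθ))
= 5^4(cos(4*270°) + i sin(4*270°))
= 625(cos 0° + i sin 0°)
= 625


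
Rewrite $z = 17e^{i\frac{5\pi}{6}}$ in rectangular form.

a = r cos θ = 17 * -sqrt(3)/2 = -17*sqrt(3)/2
b = r sin θ = 17 * 1/2 = 17/2
z = -17*sqrt(3)/2 + (17/2)i


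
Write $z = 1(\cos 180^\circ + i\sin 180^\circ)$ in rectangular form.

a = r cos θ = 1 * -1 = -1
b = r sin θ = 1 * 0 = 0
z = -1


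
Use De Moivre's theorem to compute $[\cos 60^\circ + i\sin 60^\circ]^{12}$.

By De Moivre: z^n = r^n(cos(nθ) + i sin(nθ))
= 1^12(cos(12*60°) + i sin(12*60°))
= 1(cos 0° + i sin 0°)
= 1


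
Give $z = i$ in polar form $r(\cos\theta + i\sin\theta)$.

r = |z| = sqrt(a^2 + b^2) = sqrt((0)^2 + (1)^2) = sqrt(0 + 1) = sqrt(1) = 1
a = 0 and b > 0, so z lies on the positive imaginary axis: θ = 90°
z = 1(cos 90° + i sin 90°)


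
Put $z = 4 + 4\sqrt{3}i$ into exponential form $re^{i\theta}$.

r = |z| = sqrt((4)^2 + (4*sqrt(3))^2) = sqrt(16 + 48) = sqrt(64) = 8
θ = arctan(b/a) = arctan(6.9282/4) (quadrant-adjusted) = 60° = π/3
z = 8e^(i*π/3)


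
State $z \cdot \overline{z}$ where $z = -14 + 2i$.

z * conjugate(z) = |z|^2 = a^2 + b^2
= (-14)^2 + 2^2 = 200


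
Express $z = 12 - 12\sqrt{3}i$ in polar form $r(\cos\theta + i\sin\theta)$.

r = |z| = sqrt(a^2 + b^2) = sqrt((12)^2 + (-12*sqrt(3))^2) = sqrt(144 + 432) = sqrt(576) = 24
θ = arctan(b/a) = arctan(-20.7846/12) (quadrant-adjusted) = 300°
z = 24(cos 300° + i sin 300°)


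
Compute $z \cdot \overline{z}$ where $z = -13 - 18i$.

z * conjugate(z) = |z|^2 = a^2 + b^2
= (-13)^2 + (-18)^2 = 493


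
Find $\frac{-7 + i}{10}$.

Divisor is real, so divide each part by 10:
= -7/10 + (1/10)i


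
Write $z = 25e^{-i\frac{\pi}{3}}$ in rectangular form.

a = r cos θ = 25 * 1/2 = 25/2
b = r sin θ = 25 * -sqrt(3)/2 = -25*sqrt(3)/2
z = 25/2 - (25*sqrt(3)/2)i


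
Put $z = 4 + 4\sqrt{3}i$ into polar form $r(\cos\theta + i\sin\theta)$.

r = |z| = sqrt(a^2 + b^2) = sqrt((4)^2 + (4*sqrt(3))^2) = sqrt(16 + 48) = sqrt(64) = 8
θ = arctan(b/a) = arctan(6.9282/4) (quadrant-adjusted) = 60°
z = 8(cos 60° + i sin 60°)


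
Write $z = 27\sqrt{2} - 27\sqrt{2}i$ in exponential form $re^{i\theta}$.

r = |z| = sqrt((27*sqrt(2))^2 + (-27*sqrt(2))^2) = sqrt(1458 + 1458) = sqrt(2916) = 54
θ = arctan(b/a) = arctan(-38.1838/38.1838) (quadrant-adjusted) = -45° = -π/4
z = 54e^(-i*π/4)


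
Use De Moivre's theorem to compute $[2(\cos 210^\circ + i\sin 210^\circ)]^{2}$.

By De Moivre: z^n = r^n(cos(nθ) + i sin(nθ))
= 2^2(cos(2*210°) + i sin(2*210°))
= 4(cos 60° + i sin 60°)
= 2 + 2*sqrt(3)i


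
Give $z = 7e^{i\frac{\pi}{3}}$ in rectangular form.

a = r cos θ = 7 * 1/2 = 7/2
b = r sin θ = 7 * sqrt(3)/2 = 7*sqrt(3)/2
z = 7/2 + (7*sqrt(3)/2)i


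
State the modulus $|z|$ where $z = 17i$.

|z| = sqrt(a^2 + b^2) = sqrt(0^2 + 17^2) = sqrt(289) = 17


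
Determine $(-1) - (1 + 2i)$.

(-1 - 1) + (0 - 2)i = -2 - 2i


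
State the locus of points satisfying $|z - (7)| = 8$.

|z - z0| = r describes a circle centered at z0 with radius r
Here z0 = 7 and r = 8
Locus: Circle centered at (7, 0) with radius 8


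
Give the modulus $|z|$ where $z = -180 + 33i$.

|z| = sqrt(a^2 + b^2) = sqrt((-180)^2 + 33^2) = sqrt(33489) = 183


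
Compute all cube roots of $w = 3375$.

|w| = 3375, arg(w) = 0°
Root modulus = 3375^(1/3) = 15
Root arguments: θ_k = (0° + 360°k)/3 for k = 0, 1, ..., 2
Roots: 15, -15/2 + (15*sqrt(3)/2)i, -15/2 - (15*sqrt(3)/2)i


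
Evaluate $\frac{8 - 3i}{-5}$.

Divisor is real, so divide each part by -5:
= -8/5 + (3/5)i


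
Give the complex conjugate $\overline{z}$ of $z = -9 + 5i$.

If z = a + bi, then conjugate(z) = a - bi
conjugate(-9 + 5i) = -9 - 5i


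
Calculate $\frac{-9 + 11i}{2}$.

Divisor is real, so divide each part by 2:
= -9/2 + (11/2)i


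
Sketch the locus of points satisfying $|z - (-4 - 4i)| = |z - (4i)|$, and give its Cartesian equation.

|z - z1| = |z - z2| means z is equidistant from z1 and z2,
i.e. the perpendicular bisector of the segment from (-4, -4) to (0, 4) (midpoint (-2, 0)).
With z = x + yi, square both sides:
(x - (-4))^2 + (y - (-4))^2 = (x - 0)^2 + (y - 4)^2
The x^2 and y^2 terms cancel: 8x + 16y = 16 - 32 = -16
Simplify: x + 2y = -2
Locus: Perpendicular bisector of the segment from (-4, -4) to (0, 4): the line x + 2y = -2


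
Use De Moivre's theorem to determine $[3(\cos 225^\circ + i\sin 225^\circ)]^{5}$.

By De Moivre: z^n = r^n(cos(nθ) + i sin(nθ))
= 3^5(cos(5*225°) + i sin(5*225°))
= 243(cos 45° + i sin 45°)
= 243*sqrt(2)/2 + (243*sqrt(2)/2)i


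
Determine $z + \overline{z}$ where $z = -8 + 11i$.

z + conjugate(z) = (a + bi) + (a - bi) = 2a
= 2 * (-8) = -16


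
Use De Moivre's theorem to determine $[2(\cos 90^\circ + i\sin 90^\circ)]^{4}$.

By De Moivre: z^n = r^n(cos(nθ) + i sin(nθ))
= 2^4(cos(4*90°) + i sin(4*90°))
= 16(cos 0° + i sin 0°)
= 16


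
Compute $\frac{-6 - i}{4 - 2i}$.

Multiply numerator and denominator by conjugate (4 + 2i):
= (-6 - i)(4 + 2i) / (4^2 + (-2)^2)
= (-22 - 16i) / 20
Divide through by 2: (-11 - 8i) / 10
= -11/10 - (4/5)i


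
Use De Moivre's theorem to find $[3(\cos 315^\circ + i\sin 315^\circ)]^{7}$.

By De Moivre: z^n = r^n(cos(nθ) + i sin(nθ))
= 3^7(cos(7*315°) + i sin(7*315°))
= 2187(cos 45° + i sin 45°)
= 2187*sqrt(2)/2 + (2187*sqrt(2)/2)i


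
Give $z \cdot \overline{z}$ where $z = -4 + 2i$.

z * conjugate(z) = |z|^2 = a^2 + b^2
= (-4)^2 + 2^2 = 20


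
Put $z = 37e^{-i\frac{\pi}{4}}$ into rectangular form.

a = r cos θ = 37 * sqrt(2)/2 = 37*sqrt(2)/2
b = r sin θ = 37 * -sqrt(2)/2 = -37*sqrt(2)/2
z = 37*sqrt(2)/2 - (37*sqrt(2)/2)i


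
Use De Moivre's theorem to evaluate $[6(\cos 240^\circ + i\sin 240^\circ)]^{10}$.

By De Moivre: z^n = r^n(cos(nθ) + i sin(nθ))
= 6^10(cos(10*240°) + i sin(10*240°))
= 60466176(cos 240° + i sin 240°)
= -30233088 - 30233088*sqrt(3)i


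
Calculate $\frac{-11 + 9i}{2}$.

Divisor is real, so divide each part by 2:
= -11/2 + (9/2)i


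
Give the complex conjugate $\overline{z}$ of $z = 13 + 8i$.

If z = a + bi, then conjugate(z) = a - bi
conjugate(13 + 8i) = 13 - 8i


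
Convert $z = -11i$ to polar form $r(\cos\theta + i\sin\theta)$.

r = |z| = sqrt(a^2 + b^2) = sqrt((0)^2 + (-11)^2) = sqrt(0 + 121) = sqrt(121) = 11
a = 0 and b < 0, so z lies on the negative imaginary axis: θ = 270°
z = 11(cos 270° + i sin 270°)


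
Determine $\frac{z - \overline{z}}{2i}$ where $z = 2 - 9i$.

z - conjugate(z) = 2bi
(z - conjugate(z))/(2i) = 2bi/(2i) = b = -9


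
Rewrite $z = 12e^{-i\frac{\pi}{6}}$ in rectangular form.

a = r cos θ = 12 * sqrt(3)/2 = 6*sqrt(3)
b = r sin θ = 12 * -1/2 = -6
z = 6*sqrt(3) - 6i


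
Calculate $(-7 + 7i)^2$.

(a + bi)^2 = a^2 - b^2 + 2abi
= (-7)^2 - 7^2 + 2*(-7)*7i
= -98i


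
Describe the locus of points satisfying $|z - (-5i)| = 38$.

|z - z0| = r describes a circle centered at z0 with radius r
Here z0 = -5i and r = 38
Locus: Circle centered at (0, -5) with radius 38


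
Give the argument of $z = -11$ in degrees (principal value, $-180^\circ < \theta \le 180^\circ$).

b = 0 and a < 0, so z lies on the negative real axis: θ = 180°


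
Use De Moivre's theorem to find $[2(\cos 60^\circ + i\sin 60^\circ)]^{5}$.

By De Moivre: z^n = r^n(cos(nθ) + i sin(nθ))
= 2^5(cos(5*60°) + i sin(5*60°))
= 32(cos 300° + i sin 300°)
= 16 - 16*sqrt(3)i


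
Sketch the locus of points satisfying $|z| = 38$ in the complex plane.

|z| = 38 means sqrt(x^2 + y^2) = 38
This is a circle of radius 38 centered at the origin


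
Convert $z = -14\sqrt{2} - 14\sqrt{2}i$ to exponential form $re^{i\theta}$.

r = |z| = sqrt((-14*sqrt(2))^2 + (-14*sqrt(2))^2) = sqrt(392 + 392) = sqrt(784) = 28
θ = arctan(b/a) = arctan(-19.799/-19.799) (quadrant-adjusted) = -135° = -3π/4
z = 28e^(-i*3π/4)


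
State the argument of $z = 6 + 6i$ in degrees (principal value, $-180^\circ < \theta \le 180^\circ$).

θ = arctan(b/a) = arctan(6/6) (quadrant-adjusted) = 45°


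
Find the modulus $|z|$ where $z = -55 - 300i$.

|z| = sqrt(a^2 + b^2) = sqrt((-55)^2 + (-300)^2) = sqrt(93025) = 305


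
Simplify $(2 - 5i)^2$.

(a + bi)^2 = a^2 - b^2 + 2abi
= 2^2 - (-5)^2 + 2*2*(-5)i
= -21 - 20i


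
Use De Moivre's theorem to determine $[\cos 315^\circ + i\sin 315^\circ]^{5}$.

By De Moivre: z^n = r^n(cos(nθ) + i sin(nθ))
= 1^5(cos(5*315°) + i sin(5*315°))
= 1(cos 135° + i sin 135°)
= -sqrt(2)/2 + (sqrt(2)/2)i


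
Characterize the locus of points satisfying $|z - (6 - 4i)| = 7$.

|z - z0| = r describes a circle centered at z0 with radius r
Here z0 = 6 - 4i and r = 7
Locus: Circle centered at (6, -4) with radius 7


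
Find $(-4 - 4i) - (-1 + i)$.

(-4 - (-1)) + (-4 - 1)i = -3 - 5i


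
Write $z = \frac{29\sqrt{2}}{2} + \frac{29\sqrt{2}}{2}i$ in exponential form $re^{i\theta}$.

r = |z| = sqrt((29*sqrt(2)/2)^2 + (29*sqrt(2)/2)^2) = sqrt(841/2 + 841/2) = sqrt(841) = 29
θ = arctan(b/a) = arctan(20.5061/20.5061) (quadrant-adjusted) = 45° = π/4
z = 29e^(i*π/4)


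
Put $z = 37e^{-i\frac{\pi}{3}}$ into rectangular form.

a = r cos θ = 37 * 1/2 = 37/2
b = r sin θ = 37 * -sqrt(3)/2 = -37*sqrt(3)/2
z = 37/2 - (37*sqrt(3)/2)i


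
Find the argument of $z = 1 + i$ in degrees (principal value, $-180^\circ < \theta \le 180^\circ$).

θ = arctan(b/a) = arctan(1/1) (quadrant-adjusted) = 45°


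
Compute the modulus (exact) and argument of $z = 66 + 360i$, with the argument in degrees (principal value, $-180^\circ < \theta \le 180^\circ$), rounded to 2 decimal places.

|z| = sqrt(66^2 + 360^2) = 366
arg(z) = arctan(b/a) = arctan(360/66) (quadrant-adjusted) = 79.61°


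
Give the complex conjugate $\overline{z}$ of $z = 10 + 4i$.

If z = a + bi, then conjugate(z) = a - bi
conjugate(10 + 4i) = 10 - 4i


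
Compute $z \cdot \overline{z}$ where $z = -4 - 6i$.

z * conjugate(z) = |z|^2 = a^2 + b^2
= (-4)^2 + (-6)^2 = 52


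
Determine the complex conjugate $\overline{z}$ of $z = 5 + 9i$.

If z = a + bi, then conjugate(z) = a - bi
conjugate(5 + 9i) = 5 - 9i


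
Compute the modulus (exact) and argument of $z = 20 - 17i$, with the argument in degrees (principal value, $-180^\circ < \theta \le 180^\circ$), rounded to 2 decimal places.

|z| = sqrt(20^2 + (-17)^2) = sqrt(689)
arg(z) = arctan(b/a) = arctan(-17/20) (quadrant-adjusted) = -40.36°


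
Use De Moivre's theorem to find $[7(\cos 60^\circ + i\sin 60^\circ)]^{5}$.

By De Moivre: z^n = r^n(cos(nθ) + i sin(nθ))
= 7^5(cos(5*60°) + i sin(5*60°))
= 16807(cos 300° + i sin 300°)
= 16807/2 - (16807*sqrt(3)/2)i


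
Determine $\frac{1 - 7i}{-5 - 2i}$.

Multiply numerator and denominator by conjugate (-5 + 2i):
= (1 - 7i)(-5 + 2i) / ((-5)^2 + (-2)^2)
= (9 + 37i) / 29
= 9/29 + (37/29)i


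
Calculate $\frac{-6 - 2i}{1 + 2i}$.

Multiply numerator and denominator by conjugate (1 - 2i):
= (-6 - 2i)(1 - 2i) / (1^2 + 2^2)
= (-10 + 10i) / 5
= -2 + 2i


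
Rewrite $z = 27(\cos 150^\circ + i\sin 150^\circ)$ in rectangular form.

a = r cos θ = 27 * -sqrt(3)/2 = -27*sqrt(3)/2
b = r sin θ = 27 * 1/2 = 27/2
z = -27*sqrt(3)/2 + (27/2)i


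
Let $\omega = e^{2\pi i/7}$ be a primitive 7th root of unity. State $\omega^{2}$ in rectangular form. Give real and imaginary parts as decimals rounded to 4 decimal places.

ω^2 = e^(2πi·2/7) = e^(i·4π/7)
= cos(4π/7) + i sin(4π/7)
= -0.2225 + 0.9749i


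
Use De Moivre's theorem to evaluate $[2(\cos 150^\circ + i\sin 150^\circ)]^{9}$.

By De Moivre: z^n = r^n(cos(nθ) + i sin(nθ))
= 2^9(cos(9*150°) + i sin(9*150°))
= 512(cos 270° + i sin 270°)
= -512i


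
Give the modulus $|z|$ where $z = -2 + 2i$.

|z| = sqrt(a^2 + b^2) = sqrt((-2)^2 + 2^2) = sqrt(8) = sqrt(8)


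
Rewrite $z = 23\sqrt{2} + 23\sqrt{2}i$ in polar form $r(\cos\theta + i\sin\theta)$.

r = |z| = sqrt(a^2 + b^2) = sqrt((23*sqrt(2))^2 + (23*sqrt(2))^2) = sqrt(1058 + 1058) = sqrt(2116) = 46
θ = arctan(b/a) = arctan(32.5269/32.5269) (quadrant-adjusted) = 45°
z = 46(cos 45° + i sin 45°)


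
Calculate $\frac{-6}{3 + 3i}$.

Multiply numerator and denominator by conjugate (3 - 3i):
= (-6)(3 - 3i) / (3^2 + 3^2)
= (-18 + 18i) / 18
= -1 + i


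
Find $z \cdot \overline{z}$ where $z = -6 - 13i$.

z * conjugate(z) = |z|^2 = a^2 + b^2
= (-6)^2 + (-13)^2 = 205


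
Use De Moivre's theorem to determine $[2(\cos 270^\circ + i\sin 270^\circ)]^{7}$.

By De Moivre: z^n = r^n(cos(nθ) + i sin(nθ))
= 2^7(cos(7*270°) + i sin(7*270°))
= 128(cos 90° + i sin 90°)
= 128i


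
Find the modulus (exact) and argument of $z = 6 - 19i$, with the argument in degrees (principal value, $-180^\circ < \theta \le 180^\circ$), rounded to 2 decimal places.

|z| = sqrt(6^2 + (-19)^2) = sqrt(397)
arg(z) = arctan(b/a) = arctan(-19/6) (quadrant-adjusted) = -72.47°


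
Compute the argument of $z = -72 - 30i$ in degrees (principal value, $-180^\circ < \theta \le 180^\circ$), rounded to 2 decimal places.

θ = arctan(b/a) = arctan(-30/-72) (quadrant-adjusted) = -157.38°


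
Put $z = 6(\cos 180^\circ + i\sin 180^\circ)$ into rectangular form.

a = r cos θ = 6 * -1 = -6
b = r sin θ = 6 * 0 = 0
z = -6


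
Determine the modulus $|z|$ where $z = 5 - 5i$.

|z| = sqrt(a^2 + b^2) = sqrt(5^2 + (-5)^2) = sqrt(50) = sqrt(50)


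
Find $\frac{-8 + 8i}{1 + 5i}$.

Multiply numerator and denominator by conjugate (1 - 5i):
= (-8 + 8i)(1 - 5i) / (1^2 + 5^2)
= (32 + 48i) / 26
Divide through by 2: (16 + 24i) / 13
= 16/13 + (24/13)i


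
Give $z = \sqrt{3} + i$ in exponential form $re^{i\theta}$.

r = |z| = sqrt((sqrt(3))^2 + (1)^2) = sqrt(3 + 1) = sqrt(4) = 2
θ = arctan(b/a) = arctan(1/1.7321) (quadrant-adjusted) = 30° = π/6
z = 2e^(i*π/6)


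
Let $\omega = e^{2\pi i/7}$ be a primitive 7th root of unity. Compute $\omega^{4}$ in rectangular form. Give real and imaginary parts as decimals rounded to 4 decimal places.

ω^4 = e^(2πi·4/7) = e^(i·8π/7)
= cos(8π/7) + i sin(8π/7)
= -0.9010 - 0.4339i


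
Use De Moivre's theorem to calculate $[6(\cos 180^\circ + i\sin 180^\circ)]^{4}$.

By De Moivre: z^n = r^n(cos(nθ) + i sin(nθ))
= 6^4(cos(4*180°) + i sin(4*180°))
= 1296(cos 0° + i sin 0°)
= 1296


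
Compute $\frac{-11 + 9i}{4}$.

Divisor is real, so divide each part by 4:
= -11/4 + (9/4)i


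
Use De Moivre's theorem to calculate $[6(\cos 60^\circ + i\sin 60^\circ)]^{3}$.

By De Moivre: z^n = r^n(cos(nθ) + i sin(nθ))
= 6^3(cos(3*60°) + i sin(3*60°))
= 216(cos 180° + i sin 180°)
= -216


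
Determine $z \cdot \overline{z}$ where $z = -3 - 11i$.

z * conjugate(z) = |z|^2 = a^2 + b^2
= (-3)^2 + (-11)^2 = 130


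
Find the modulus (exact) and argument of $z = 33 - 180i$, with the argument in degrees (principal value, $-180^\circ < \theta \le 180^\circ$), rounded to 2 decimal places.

|z| = sqrt(33^2 + (-180)^2) = 183
arg(z) = arctan(b/a) = arctan(-180/33) (quadrant-adjusted) = -79.61°


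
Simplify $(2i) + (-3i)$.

(0 + 0) + (2 + (-3))i = -i


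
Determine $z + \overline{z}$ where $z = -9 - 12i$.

z + conjugate(z) = (a + bi) + (a - bi) = 2a
= 2 * (-9) = -18


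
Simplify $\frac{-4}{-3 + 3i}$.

Multiply numerator and denominator by conjugate (-3 - 3i):
= (-4)(-3 - 3i) / ((-3)^2 + 3^2)
= (12 + 12i) / 18
Divide through by 6: (2 + 2i) / 3
= 2/3 + (2/3)i


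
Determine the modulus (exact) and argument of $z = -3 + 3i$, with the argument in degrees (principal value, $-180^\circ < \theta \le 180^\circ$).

|z| = sqrt((-3)^2 + 3^2) = sqrt(18)
arg(z) = arctan(b/a) = arctan(3/-3) (quadrant-adjusted) = 135°


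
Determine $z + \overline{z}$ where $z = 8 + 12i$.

z + conjugate(z) = (a + bi) + (a - bi) = 2a
= 2 * 8 = 16


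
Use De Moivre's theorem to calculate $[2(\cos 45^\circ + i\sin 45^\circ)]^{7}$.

By De Moivre: z^n = r^n(cos(nθ) + i sin(nθ))
= 2^7(cos(7*45°) + i sin(7*45°))
= 128(cos 315° + i sin 315°)
= 64*sqrt(2) - 64*sqrt(2)i


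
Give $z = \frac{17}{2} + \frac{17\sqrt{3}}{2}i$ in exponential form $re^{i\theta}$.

r = |z| = sqrt((17/2)^2 + (17*sqrt(3)/2)^2) = sqrt(289/4 + 867/4) = sqrt(289) = 17
θ = arctan(b/a) = arctan(14.7224/8.5) (quadrant-adjusted) = 60° = π/3
z = 17e^(i*π/3)


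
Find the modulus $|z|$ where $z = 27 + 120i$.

|z| = sqrt(a^2 + b^2) = sqrt(27^2 + 120^2) = sqrt(15129) = 123


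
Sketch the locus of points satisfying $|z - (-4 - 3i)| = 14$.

|z - z0| = r describes a circle centered at z0 with radius r
Here z0 = -4 - 3i and r = 14
Locus: Circle centered at (-4, -3) with radius 14


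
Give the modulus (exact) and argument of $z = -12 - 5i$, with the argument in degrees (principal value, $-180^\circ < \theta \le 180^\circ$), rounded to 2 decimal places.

|z| = sqrt((-12)^2 + (-5)^2) = 13
arg(z) = arctan(b/a) = arctan(-5/-12) (quadrant-adjusted) = -157.38°


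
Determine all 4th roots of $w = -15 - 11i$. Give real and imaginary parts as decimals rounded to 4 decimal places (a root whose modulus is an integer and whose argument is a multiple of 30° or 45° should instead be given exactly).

|w| = sqrt(346) ≈ 18.601075, arg(w) ≈ 216.253838°
Root modulus = sqrt(346)^(1/4) ≈ 2.076751
Root arguments: θ_k = (arg(w) + 360°k)/4 for k = 0, 1, ..., 3
Compute each root as (root modulus)(cos θ_k + i sin θ_k) using full-precision intermediates, then round to 4 decimal places.
Roots: 1.2188 + 1.6815i, -1.6815 + 1.2188i, -1.2188 - 1.6815i, 1.6815 - 1.2188i


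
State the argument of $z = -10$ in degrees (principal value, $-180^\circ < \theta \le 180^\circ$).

b = 0 and a < 0, so z lies on the negative real axis: θ = 180°


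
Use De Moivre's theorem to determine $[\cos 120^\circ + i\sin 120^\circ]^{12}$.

By De Moivre: z^n = r^n(cos(nθ) + i sin(nθ))
= 1^12(cos(12*120°) + i sin(12*120°))
= 1(cos 0° + i sin 0°)
= 1


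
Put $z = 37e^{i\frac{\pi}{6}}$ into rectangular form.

a = r cos θ = 37 * sqrt(3)/2 = 37*sqrt(3)/2
b = r sin θ = 37 * 1/2 = 37/2
z = 37*sqrt(3)/2 + (37/2)i


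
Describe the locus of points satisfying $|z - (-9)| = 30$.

|z - z0| = r describes a circle centered at z0 with radius r
Here z0 = -9 and r = 30
Locus: Circle centered at (-9, 0) with radius 30


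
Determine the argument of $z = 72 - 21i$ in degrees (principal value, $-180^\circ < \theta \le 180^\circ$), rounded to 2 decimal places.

θ = arctan(b/a) = arctan(-21/72) (quadrant-adjusted) = -16.26°


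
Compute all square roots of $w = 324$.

|w| = 324, arg(w) = 0°
Root modulus = 324^(1/2) = 18
Root arguments: θ_k = (0° + 360°k)/2 for k = 0, 1, ..., 1
Roots: 18, -18


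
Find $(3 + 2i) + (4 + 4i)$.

(3 + 4) + (2 + 4)i = 7 + 6i


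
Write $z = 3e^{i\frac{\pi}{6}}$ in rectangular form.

a = r cos θ = 3 * sqrt(3)/2 = 3*sqrt(3)/2
b = r sin θ = 3 * 1/2 = 3/2
z = 3*sqrt(3)/2 + (3/2)i


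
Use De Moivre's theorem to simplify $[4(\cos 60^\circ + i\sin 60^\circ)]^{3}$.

By De Moivre: z^n = r^n(cos(nθ) + i sin(nθ))
= 4^3(cos(3*60°) + i sin(3*60°))
= 64(cos 180° + i sin 180°)
= -64


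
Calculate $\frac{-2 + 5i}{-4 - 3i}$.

Multiply numerator and denominator by conjugate (-4 + 3i):
= (-2 + 5i)(-4 + 3i) / ((-4)^2 + (-3)^2)
= (-7 - 26i) / 25
= -7/25 - (26/25)i


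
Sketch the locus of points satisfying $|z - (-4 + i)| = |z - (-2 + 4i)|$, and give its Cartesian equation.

|z - z1| = |z - z2| means z is equidistant from z1 and z2,
i.e. the perpendicular bisector of the segment from (-4, 1) to (-2, 4) (midpoint (-3, 5/2)).
With z = x + yi, square both sides:
(x - (-4))^2 + (y - 1)^2 = (x - (-2))^2 + (y - 4)^2
The x^2 and y^2 terms cancel: 4x + 6y = 20 - 17 = 3
Simplify: 4x + 6y = 3
Locus: Perpendicular bisector of the segment from (-4, 1) to (-2, 4): the line 4x + 6y = 3


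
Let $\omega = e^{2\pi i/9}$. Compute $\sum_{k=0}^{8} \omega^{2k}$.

Let ζ = ω^2 = e^(2πi·2/9). Since 9 ∤ 2, ζ ≠ 1.
Sum = Σ_{k=0}^{8} ζ^k = (ζ^9 - 1)/(ζ - 1) = (ω^{2·9} - 1)/(ζ - 1) = (1 - 1)/(ζ - 1) = 0


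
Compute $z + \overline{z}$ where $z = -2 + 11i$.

z + conjugate(z) = (a + bi) + (a - bi) = 2a
= 2 * (-2) = -4


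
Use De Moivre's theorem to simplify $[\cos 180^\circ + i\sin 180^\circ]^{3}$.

By De Moivre: z^n = r^n(cos(nθ) + i sin(nθ))
= 1^3(cos(3*180°) + i sin(3*180°))
= 1(cos 180° + i sin 180°)
= -1


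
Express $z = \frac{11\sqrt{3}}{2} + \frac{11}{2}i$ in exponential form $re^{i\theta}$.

r = |z| = sqrt((11*sqrt(3)/2)^2 + (11/2)^2) = sqrt(363/4 + 121/4) = sqrt(121) = 11
θ = arctan(b/a) = arctan(5.5/9.5263) (quadrant-adjusted) = 30° = π/6
z = 11e^(i*π/6)


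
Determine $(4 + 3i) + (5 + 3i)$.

(4 + 5) + (3 + 3)i = 9 + 6i


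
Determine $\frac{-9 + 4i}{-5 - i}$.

Multiply numerator and denominator by conjugate (-5 + i):
= (-9 + 4i)(-5 + i) / ((-5)^2 + (-1)^2)
= (41 - 29i) / 26
= 41/26 - (29/26)i


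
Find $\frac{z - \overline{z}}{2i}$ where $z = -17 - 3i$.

z - conjugate(z) = 2bi
(z - conjugate(z))/(2i) = 2bi/(2i) = b = -3


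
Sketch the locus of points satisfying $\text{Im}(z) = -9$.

Im(z) = y where z = x + yi; the equation y = -9 is satisfied by all points with that y-coordinate
Locus: Horizontal line y = -9


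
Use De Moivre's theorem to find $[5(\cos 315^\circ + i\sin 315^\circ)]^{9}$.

By De Moivre: z^n = r^n(cos(nθ) + i sin(nθ))
= 5^9(cos(9*315°) + i sin(9*315°))
= 1953125(cos 315° + i sin 315°)
= 1953125*sqrt(2)/2 - (1953125*sqrt(2)/2)i


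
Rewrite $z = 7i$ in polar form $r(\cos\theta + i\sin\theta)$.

r = |z| = sqrt(a^2 + b^2) = sqrt((0)^2 + (7)^2) = sqrt(0 + 49) = sqrt(49) = 7
a = 0 and b > 0, so z lies on the positive imaginary axis: θ = 90°
z = 7(cos 90° + i sin 90°)


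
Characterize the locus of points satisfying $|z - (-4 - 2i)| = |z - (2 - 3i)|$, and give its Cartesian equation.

|z - z1| = |z - z2| means z is equidistant from z1 and z2,
i.e. the perpendicular bisector of the segment from (-4, -2) to (2, -3) (midpoint (-1, -5/2)).
With z = x + yi, square both sides:
(x - (-4))^2 + (y - (-2))^2 = (x - 2)^2 + (y - (-3))^2
The x^2 and y^2 terms cancel: 12x + (-2)y = 13 - 20 = -7
Simplify: 12x - 2y = -7
Locus: Perpendicular bisector of the segment from (-4, -2) to (2, -3): the line 12x - 2y = -7


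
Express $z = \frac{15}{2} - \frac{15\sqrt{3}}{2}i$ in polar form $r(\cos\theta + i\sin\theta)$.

r = |z| = sqrt(a^2 + b^2) = sqrt((15/2)^2 + (-15*sqrt(3)/2)^2) = sqrt(225/4 + 675/4) = sqrt(225) = 15
θ = arctan(b/a) = arctan(-12.9904/7.5) (quadrant-adjusted) = 300°
z = 15(cos 300° + i sin 300°)


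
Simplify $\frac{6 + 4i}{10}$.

Divisor is real, so divide each part by 10:
= 3/5 + (2/5)i


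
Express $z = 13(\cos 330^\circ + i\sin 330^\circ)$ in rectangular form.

a = r cos θ = 13 * sqrt(3)/2 = 13*sqrt(3)/2
b = r sin θ = 13 * -1/2 = -13/2
z = 13*sqrt(3)/2 - (13/2)i


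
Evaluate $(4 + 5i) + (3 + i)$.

(4 + 3) + (5 + 1)i = 7 + 6i


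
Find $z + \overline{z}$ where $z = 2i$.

z + conjugate(z) = (a + bi) + (a - bi) = 2a
= 2 * 0 = 0


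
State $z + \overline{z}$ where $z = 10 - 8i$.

z + conjugate(z) = (a + bi) + (a - bi) = 2a
= 2 * 10 = 20


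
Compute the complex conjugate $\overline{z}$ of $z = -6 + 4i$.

If z = a + bi, then conjugate(z) = a - bi
conjugate(-6 + 4i) = -6 - 4i


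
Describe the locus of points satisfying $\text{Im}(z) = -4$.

Im(z) = y where z = x + yi; the equation y = -4 is satisfied by all points with that y-coordinate
Locus: Horizontal line y = -4


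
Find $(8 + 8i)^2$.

(a + bi)^2 = a^2 - b^2 + 2abi
= 8^2 - 8^2 + 2*8*8i
= 128i


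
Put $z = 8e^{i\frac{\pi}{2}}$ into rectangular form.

a = r cos θ = 8 * 0 = 0
b = r sin θ = 8 * 1 = 8
z = 8i


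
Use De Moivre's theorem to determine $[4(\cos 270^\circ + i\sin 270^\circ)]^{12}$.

By De Moivre: z^n = r^n(cos(nθ) + i sin(nθ))
= 4^12(cos(12*270°) + i sin(12*270°))
= 16777216(cos 0° + i sin 0°)
= 16777216


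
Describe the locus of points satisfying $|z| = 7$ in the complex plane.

|z| = 7 means sqrt(x^2 + y^2) = 7
This is a circle of radius 7 centered at the origin


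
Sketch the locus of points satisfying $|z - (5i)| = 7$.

|z - z0| = r describes a circle centered at z0 with radius r
Here z0 = 5i and r = 7
Locus: Circle centered at (0, 5) with radius 7


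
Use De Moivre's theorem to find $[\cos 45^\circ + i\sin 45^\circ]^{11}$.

By De Moivre: z^n = r^n(cos(nθ) + i sin(nθ))
= 1^11(cos(11*45°) + i sin(11*45°))
= 1(cos 135° + i sin 135°)
= -sqrt(2)/2 + (sqrt(2)/2)i


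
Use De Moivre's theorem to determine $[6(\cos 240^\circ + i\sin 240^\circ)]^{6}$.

By De Moivre: z^n = r^n(cos(nθ) + i sin(nθ))
= 6^6(cos(6*240°) + i sin(6*240°))
= 46656(cos 0° + i sin 0°)
= 46656


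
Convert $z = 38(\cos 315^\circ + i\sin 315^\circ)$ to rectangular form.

a = r cos θ = 38 * sqrt(2)/2 = 19*sqrt(2)
b = r sin θ = 38 * -sqrt(2)/2 = -19*sqrt(2)
z = 19*sqrt(2) - 19*sqrt(2)i


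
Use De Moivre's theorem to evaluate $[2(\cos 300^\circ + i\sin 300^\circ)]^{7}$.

By De Moivre: z^n = r^n(cos(nθ) + i sin(nθ))
= 2^7(cos(7*300°) + i sin(7*300°))
= 128(cos 300° + i sin 300°)
= 64 - 64*sqrt(3)i


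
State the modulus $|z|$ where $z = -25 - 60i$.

|z| = sqrt(a^2 + b^2) = sqrt((-25)^2 + (-60)^2) = sqrt(4225) = 65


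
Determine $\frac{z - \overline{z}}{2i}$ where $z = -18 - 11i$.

z - conjugate(z) = 2bi
(z - conjugate(z))/(2i) = 2bi/(2i) = b = -11


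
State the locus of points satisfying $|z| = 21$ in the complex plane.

|z| = 21 means sqrt(x^2 + y^2) = 21
This is a circle of radius 21 centered at the origin


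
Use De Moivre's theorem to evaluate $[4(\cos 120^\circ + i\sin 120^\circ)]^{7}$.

By De Moivre: z^n = r^n(cos(nθ) + i sin(nθ))
= 4^7(cos(7*120°) + i sin(7*120°))
= 16384(cos 120° + i sin 120°)
= -8192 + 8192*sqrt(3)i


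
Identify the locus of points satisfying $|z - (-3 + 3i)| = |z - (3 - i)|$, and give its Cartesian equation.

|z - z1| = |z - z2| means z is equidistant from z1 and z2,
i.e. the perpendicular bisector of the segment from (-3, 3) to (3, -1) (midpoint (0, 1)).
With z = x + yi, square both sides:
(x - (-3))^2 + (y - 3)^2 = (x - 3)^2 + (y - (-1))^2
The x^2 and y^2 terms cancel: 12x + (-8)y = 10 - 18 = -8
Simplify: 3x - 2y = -2
Locus: Perpendicular bisector of the segment from (-3, 3) to (3, -1): the line 3x - 2y = -2


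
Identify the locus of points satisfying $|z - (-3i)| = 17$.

|z - z0| = r describes a circle centered at z0 with radius r
Here z0 = -3i and r = 17
Locus: Circle centered at (0, -3) with radius 17


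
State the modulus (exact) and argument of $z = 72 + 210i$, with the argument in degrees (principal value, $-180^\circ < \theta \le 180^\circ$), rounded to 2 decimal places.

|z| = sqrt(72^2 + 210^2) = 222
arg(z) = arctan(b/a) = arctan(210/72) (quadrant-adjusted) = 71.08°


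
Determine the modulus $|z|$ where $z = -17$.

|z| = sqrt(a^2 + b^2) = sqrt((-17)^2 + 0^2) = sqrt(289) = 17


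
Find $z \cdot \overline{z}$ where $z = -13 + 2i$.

z * conjugate(z) = |z|^2 = a^2 + b^2
= (-13)^2 + 2^2 = 173


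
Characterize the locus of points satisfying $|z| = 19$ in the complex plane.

|z| = 19 means sqrt(x^2 + y^2) = 19
This is a circle of radius 19 centered at the origin


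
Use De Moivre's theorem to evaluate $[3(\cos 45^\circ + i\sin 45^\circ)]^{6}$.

By De Moivre: z^n = r^n(cos(nθ) + i sin(nθ))
= 3^6(cos(6*45°) + i sin(6*45°))
= 729(cos 270° + i sin 270°)
= -729i


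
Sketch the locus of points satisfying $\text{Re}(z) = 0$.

Re(z) = x where z = x + yi; the equation x = 0 is satisfied by all points with that x-coordinate
Locus: Vertical line x = 0


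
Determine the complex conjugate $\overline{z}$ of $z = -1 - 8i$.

If z = a + bi, then conjugate(z) = a - bi
conjugate(-1 - 8i) = -1 + 8i


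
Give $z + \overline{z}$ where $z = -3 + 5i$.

z + conjugate(z) = (a + bi) + (a - bi) = 2a
= 2 * (-3) = -6


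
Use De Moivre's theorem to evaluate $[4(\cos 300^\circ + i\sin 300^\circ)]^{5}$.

By De Moivre: z^n = r^n(cos(nθ) + i sin(nθ))
= 4^5(cos(5*300°) + i sin(5*300°))
= 1024(cos 60° + i sin 60°)
= 512 + 512*sqrt(3)i


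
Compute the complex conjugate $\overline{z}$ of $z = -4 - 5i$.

If z = a + bi, then conjugate(z) = a - bi
conjugate(-4 - 5i) = -4 + 5i


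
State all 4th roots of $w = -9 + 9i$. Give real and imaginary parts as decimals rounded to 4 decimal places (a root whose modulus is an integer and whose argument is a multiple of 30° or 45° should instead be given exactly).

|w| = sqrt(162) ≈ 12.727922, arg(w) = 135°
Root modulus = sqrt(162)^(1/4) ≈ 1.888815
Root arguments: θ_k = (135° + 360°k)/4 for k = 0, 1, ..., 3
Compute each root as (root modulus)(cos θ_k + i sin θ_k) using full-precision intermediates, then round to 4 decimal places.
Roots: 1.5705 + 1.0494i, -1.0494 + 1.5705i, -1.5705 - 1.0494i, 1.0494 - 1.5705i
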